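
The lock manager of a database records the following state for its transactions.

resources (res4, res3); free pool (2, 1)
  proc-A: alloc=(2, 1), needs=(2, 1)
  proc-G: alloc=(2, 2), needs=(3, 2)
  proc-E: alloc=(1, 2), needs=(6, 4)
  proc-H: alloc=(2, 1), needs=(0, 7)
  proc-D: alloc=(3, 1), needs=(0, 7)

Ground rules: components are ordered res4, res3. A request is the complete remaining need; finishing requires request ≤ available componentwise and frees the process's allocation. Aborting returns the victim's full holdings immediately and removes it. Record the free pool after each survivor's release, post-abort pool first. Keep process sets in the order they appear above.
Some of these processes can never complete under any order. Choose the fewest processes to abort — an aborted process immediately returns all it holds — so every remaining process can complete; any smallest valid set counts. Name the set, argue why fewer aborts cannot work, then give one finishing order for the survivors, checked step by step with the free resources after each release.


The answer: abort proc-H.
Key observation: aborting proc-H returns (2, 1), and proc-D — hopeless before — runs at step 4 with the returned capacity in the pool.
Why nothing smaller works: aborting no one leaves the state deadlocked as given.
Survivors finish in the order: proc-A, proc-G, proc-E, proc-D. Verifying each step (pool after the aborts first):
  pool = (4, 2)
  proc-A needs (2, 1) <= (4, 2) -> finishes; pool += (2, 1) = (6, 3)
  proc-G needs (3, 2) <= (6, 3) -> finishes; pool += (2, 2) = (8, 5)
  proc-E needs (6, 4) <= (8, 5) -> finishes; pool += (1, 2) = (9, 7)
  proc-D needs (0, 7) <= (9, 7) -> finishes; pool += (3, 1) = (12, 8)


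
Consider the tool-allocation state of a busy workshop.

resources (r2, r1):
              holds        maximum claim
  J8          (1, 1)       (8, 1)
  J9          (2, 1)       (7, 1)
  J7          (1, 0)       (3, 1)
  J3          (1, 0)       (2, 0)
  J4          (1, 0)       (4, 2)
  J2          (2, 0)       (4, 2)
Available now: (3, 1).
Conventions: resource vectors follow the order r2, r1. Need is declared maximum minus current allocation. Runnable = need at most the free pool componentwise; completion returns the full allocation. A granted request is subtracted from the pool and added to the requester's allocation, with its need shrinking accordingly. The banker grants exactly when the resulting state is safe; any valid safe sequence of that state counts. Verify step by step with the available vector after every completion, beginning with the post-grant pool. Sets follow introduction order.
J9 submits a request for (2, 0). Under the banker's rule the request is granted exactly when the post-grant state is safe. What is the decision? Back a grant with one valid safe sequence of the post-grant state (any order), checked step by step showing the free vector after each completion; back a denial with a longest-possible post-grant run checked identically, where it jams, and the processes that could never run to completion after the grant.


GRANT — the state after the grant stays safe, e.g. via J3, J7, J9, J4, J8, J2.
Key observation: post-grant, (1, 1) remains, and an order beginning with J3 completes everyone.
Verifying the post-grant state step by step:
  pool = (1, 1)
  J3: need (1, 0) fits (1, 1); releases (1, 0), pool now (2, 1)
  J7: need (2, 1) fits (2, 1); releases (1, 0), pool now (3, 1)
  J9: need (3, 0) fits (3, 1); releases (4, 1), pool now (7, 2)
  J4: need (3, 2) fits (7, 2); releases (1, 0), pool now (8, 2)
  J8: need (7, 0) fits (8, 2); releases (1, 1), pool now (9, 3)
  J2: need (2, 2) fits (9, 3); releases (2, 0), pool now (11, 3)


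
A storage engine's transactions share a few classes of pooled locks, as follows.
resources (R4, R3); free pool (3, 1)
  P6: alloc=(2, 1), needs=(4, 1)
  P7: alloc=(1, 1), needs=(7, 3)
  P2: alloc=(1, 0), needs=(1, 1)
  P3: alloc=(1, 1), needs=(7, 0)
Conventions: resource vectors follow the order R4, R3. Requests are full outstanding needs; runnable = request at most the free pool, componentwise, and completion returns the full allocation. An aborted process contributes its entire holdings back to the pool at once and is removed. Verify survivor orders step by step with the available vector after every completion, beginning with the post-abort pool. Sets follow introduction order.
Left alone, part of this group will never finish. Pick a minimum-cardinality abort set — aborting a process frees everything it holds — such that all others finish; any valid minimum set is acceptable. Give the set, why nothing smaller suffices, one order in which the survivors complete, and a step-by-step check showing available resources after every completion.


Minimum abort set: P3.
Key observation: aborting P3 returns (1, 1), and P7 — hopeless before — runs at step 3 with the returned capacity in the pool.
Why nothing smaller works: aborting no one leaves the state deadlocked as given.
One survivor order: P2, P6, P7. Verifying each step (post-abort pool first):
  pool = (4, 2)
  P2 needs (1, 1) <= (4, 2) -> finishes; pool += (1, 0) = (5, 2)
  P6 needs (4, 1) <= (5, 2) -> finishes; pool += (2, 1) = (7, 3)
  P7 needs (7, 3) <= (7, 3) -> finishes; pool += (1, 1) = (8, 4)


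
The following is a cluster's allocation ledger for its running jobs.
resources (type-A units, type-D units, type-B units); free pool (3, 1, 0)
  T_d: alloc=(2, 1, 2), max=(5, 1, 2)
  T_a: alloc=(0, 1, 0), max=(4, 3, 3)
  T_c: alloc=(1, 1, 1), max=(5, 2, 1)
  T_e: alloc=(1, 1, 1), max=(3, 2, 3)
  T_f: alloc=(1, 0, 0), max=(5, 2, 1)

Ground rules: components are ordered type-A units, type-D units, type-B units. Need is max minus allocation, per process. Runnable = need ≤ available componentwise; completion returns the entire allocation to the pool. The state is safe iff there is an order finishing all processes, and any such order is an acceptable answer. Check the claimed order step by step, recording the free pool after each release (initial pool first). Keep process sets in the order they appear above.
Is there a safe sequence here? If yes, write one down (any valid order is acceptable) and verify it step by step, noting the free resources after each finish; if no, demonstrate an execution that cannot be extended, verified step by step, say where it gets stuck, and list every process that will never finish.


SAFE. One safe sequence: T_d, T_c, T_e, T_a, T_f.
Key observation: at T_d the run first touches a limit — (3, 0, 0) against (3, 1, 0), exact on a resource it actually requests.
Verifying each step:
  pool = (3, 1, 0)
  T_d: need (3, 0, 0) fits (3, 1, 0); releases (2, 1, 2), pool now (5, 2, 2)
  T_c: need (4, 1, 0) fits (5, 2, 2); releases (1, 1, 1), pool now (6, 3, 3)
  T_e: need (2, 1, 2) fits (6, 3, 3); releases (1, 1, 1), pool now (7, 4, 4)
  T_a: need (4, 2, 3) fits (7, 4, 4); releases (0, 1, 0), pool now (7, 5, 4)
  T_f: need (4, 2, 1) fits (7, 5, 4); releases (1, 0, 0), pool now (8, 5, 4)


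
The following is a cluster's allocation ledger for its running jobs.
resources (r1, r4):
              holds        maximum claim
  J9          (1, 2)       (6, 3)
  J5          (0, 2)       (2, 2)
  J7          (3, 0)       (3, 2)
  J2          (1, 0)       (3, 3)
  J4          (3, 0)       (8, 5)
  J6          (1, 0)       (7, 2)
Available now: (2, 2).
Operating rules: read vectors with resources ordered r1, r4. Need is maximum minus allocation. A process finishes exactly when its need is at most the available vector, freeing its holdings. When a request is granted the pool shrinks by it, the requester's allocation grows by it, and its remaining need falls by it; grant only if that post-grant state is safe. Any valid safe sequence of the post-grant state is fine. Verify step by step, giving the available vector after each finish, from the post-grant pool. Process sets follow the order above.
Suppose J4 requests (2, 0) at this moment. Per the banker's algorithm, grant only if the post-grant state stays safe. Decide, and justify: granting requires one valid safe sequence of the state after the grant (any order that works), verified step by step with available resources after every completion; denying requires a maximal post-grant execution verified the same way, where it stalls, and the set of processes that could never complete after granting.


DENY. Granting would leave the state unsafe.
Key observation: after J7, J5, J2 the pool peaks at (4, 4), and each blocked process is short somewhere: J9 on r1; J4 on r4; J6 on r1.
On the post-grant state, J7, J5, J2 is a maximal run — nothing extends it. Verifying each step:
  pool = (0, 2)
  J7 needs (0, 2) <= (0, 2) -> finishes; pool += (3, 0) = (3, 2)
  J5 needs (2, 0) <= (3, 2) -> finishes; pool += (0, 2) = (3, 4)
  J2 needs (2, 3) <= (3, 4) -> finishes; pool += (1, 0) = (4, 4)
  blocked: J9 wants (5, 1), pool (4, 4) — not enough r1
  blocked: J4 wants (3, 5), pool (4, 4) — not enough r4
  blocked: J6 wants (6, 2), pool (4, 4) — not enough r1
Post-grant, the permanently blocked set is J9, J4 and J6.


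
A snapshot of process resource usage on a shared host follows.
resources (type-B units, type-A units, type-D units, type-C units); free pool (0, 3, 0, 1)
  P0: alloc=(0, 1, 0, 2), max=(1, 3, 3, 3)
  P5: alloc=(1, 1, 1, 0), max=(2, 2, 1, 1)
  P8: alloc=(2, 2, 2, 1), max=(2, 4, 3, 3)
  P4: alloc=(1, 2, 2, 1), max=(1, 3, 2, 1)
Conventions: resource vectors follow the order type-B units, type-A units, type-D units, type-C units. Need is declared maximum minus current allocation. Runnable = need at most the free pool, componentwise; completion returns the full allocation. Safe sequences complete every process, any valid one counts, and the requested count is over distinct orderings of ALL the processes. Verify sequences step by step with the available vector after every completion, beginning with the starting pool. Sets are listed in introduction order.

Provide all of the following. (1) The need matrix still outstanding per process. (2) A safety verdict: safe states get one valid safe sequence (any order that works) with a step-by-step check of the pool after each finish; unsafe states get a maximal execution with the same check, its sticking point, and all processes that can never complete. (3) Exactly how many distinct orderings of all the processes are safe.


(1) Remaining need (order type-B units, type-A units, type-D units, type-C units):
  P0: (1, 2, 3, 1)
  P5: (1, 1, 0, 1)
  P8: (0, 2, 1, 2)
  P4: (0, 1, 0, 0)
(2) The state is SAFE; one workable sequence: P4, P8, P5, P0.
Key observation: reading the order forward, P8 is the first process whose need (0, 2, 1, 2) meets the free pool (1, 5, 2, 2) exactly on a resource it requests.
Verifying each step:
  pool = (0, 3, 0, 1)
  P4: need (0, 1, 0, 0) fits (0, 3, 0, 1); releases (1, 2, 2, 1), pool now (1, 5, 2, 2)
  P8: need (0, 2, 1, 2) fits (1, 5, 2, 2); releases (2, 2, 2, 1), pool now (3, 7, 4, 3)
  P5: need (1, 1, 0, 1) fits (3, 7, 4, 3); releases (1, 1, 1, 0), pool now (4, 8, 5, 3)
  P0: need (1, 2, 3, 1) fits (4, 8, 5, 3); releases (0, 1, 0, 2), pool now (4, 9, 5, 5)
(3) Precisely 4 of the possible complete orderings are safe sequences.


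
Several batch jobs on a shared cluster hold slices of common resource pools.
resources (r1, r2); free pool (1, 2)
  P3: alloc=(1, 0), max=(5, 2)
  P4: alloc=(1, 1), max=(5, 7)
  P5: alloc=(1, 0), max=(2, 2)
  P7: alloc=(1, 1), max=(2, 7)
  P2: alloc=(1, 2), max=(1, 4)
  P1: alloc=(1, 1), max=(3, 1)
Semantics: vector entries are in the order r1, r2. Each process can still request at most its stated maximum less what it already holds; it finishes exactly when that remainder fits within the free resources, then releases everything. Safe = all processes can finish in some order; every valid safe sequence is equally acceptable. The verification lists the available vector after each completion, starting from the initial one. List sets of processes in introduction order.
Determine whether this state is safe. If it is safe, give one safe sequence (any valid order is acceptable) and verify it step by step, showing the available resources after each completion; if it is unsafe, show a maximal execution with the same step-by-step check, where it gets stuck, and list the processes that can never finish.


The state is UNSAFE.
Key observation: the pool after P2, P5, P1, P3 is (5, 5); every surviving request exceeds it in r2, so progress ends there.
Going as far as possible: P2, P5, P1, P3; after that, nothing fits. Check, step by step:
  pool = (1, 2)
  run P2 (needs (0, 2), free (1, 2)); after release of (1, 2) the pool is (2, 4)
  run P5 (needs (1, 2), free (2, 4)); after release of (1, 0) the pool is (3, 4)
  run P1 (needs (2, 0), free (3, 4)); after release of (1, 1) the pool is (4, 5)
  run P3 (needs (4, 2), free (4, 5)); after release of (1, 0) the pool is (5, 5)
  P4 still needs (4, 6) but only (5, 5) is free — short on r2
  P7 still needs (1, 6) but only (5, 5) is free — short on r2
Never able to finish: P4 and P7.


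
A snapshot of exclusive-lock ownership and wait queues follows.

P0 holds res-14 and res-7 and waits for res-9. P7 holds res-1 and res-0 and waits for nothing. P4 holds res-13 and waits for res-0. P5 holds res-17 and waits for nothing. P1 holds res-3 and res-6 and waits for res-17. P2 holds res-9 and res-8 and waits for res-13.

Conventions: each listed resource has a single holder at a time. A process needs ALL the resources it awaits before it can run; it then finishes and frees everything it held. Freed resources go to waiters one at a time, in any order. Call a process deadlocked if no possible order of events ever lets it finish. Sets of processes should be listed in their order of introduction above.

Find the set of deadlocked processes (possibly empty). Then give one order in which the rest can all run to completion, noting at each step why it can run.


The deadlocked set is empty.
Key observation: there is no circular wait here — follow any chain and it reaches a process that is free to run now.
One completion order for the rest: P5, P7, P4, P2, P0, P1.
Walking it through:
  P5 waits on nothing -> runs at once and releases res-17
  P7 waits on nothing -> runs at once and releases res-1 and res-0
  run P4 (all its waits — res-0 — are resolved); releases res-13
  run P2 (all its waits — res-13 — are resolved); releases res-9 and res-8
  run P0 (all its waits — res-9 — are resolved); releases res-14 and res-7
  run P1 (all its waits — res-17 — are resolved); releases res-3 and res-6


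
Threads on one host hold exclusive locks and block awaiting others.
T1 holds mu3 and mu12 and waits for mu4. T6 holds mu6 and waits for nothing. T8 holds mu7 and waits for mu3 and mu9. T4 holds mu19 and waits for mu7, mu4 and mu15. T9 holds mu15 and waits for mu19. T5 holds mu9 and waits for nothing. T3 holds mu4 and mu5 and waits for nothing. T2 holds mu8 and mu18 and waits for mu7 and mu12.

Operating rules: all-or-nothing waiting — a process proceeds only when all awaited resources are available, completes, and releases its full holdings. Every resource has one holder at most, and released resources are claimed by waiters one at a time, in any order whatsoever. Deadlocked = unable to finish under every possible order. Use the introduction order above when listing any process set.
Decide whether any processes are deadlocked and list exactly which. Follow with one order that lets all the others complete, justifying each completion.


The deadlocked set is T4 and T9.
Key observation: the knot is the closed ring of waits T4 -> T9 -> T4; no other process is dragged down with it.
The rest can finish in the order T5, T3, T6, T1, T8, T2.
Walking it through:
  T5 waits on nothing -> runs at once and releases mu9
  T3 waits on nothing -> runs at once and releases mu4 and mu5
  T6 waits on nothing -> runs at once and releases mu6
  T1 waits on mu4 — all released -> runs and releases mu3 and mu12
  T8 waits on mu3 and mu9 — all released -> runs and releases mu7
  T2 waits on mu7 and mu12 — all released -> runs and releases mu8 and mu18


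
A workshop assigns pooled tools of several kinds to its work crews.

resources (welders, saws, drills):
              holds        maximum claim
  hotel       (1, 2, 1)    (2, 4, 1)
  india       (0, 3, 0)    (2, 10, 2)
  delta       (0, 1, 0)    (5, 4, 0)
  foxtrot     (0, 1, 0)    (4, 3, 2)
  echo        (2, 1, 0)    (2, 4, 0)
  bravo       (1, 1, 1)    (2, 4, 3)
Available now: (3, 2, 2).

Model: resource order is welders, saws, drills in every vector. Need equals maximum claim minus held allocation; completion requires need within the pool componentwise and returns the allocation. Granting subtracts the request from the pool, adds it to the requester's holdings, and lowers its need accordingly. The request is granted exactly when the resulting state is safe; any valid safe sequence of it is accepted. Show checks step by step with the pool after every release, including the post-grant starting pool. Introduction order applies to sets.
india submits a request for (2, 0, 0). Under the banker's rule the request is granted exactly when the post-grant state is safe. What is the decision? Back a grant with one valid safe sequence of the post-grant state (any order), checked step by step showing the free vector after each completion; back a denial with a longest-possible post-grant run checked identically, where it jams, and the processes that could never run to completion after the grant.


GRANT. The post-grant state is safe; one safe sequence: hotel, echo, bravo, delta, india, foxtrot.
Key observation: (1, 2, 2) free after granting still covers hotel first, and each release covers the next.
Verifying the post-grant state step by step:
  pool = (1, 2, 2)
  hotel: need (1, 2, 0) fits (1, 2, 2); releases (1, 2, 1), pool now (2, 4, 3)
  echo: need (0, 3, 0) fits (2, 4, 3); releases (2, 1, 0), pool now (4, 5, 3)
  bravo: need (1, 3, 2) fits (4, 5, 3); releases (1, 1, 1), pool now (5, 6, 4)
  delta: need (5, 3, 0) fits (5, 6, 4); releases (0, 1, 0), pool now (5, 7, 4)
  india: need (0, 7, 2) fits (5, 7, 4); releases (2, 3, 0), pool now (7, 10, 4)
  foxtrot: need (4, 2, 2) fits (7, 10, 4); releases (0, 1, 0), pool now (7, 11, 4)


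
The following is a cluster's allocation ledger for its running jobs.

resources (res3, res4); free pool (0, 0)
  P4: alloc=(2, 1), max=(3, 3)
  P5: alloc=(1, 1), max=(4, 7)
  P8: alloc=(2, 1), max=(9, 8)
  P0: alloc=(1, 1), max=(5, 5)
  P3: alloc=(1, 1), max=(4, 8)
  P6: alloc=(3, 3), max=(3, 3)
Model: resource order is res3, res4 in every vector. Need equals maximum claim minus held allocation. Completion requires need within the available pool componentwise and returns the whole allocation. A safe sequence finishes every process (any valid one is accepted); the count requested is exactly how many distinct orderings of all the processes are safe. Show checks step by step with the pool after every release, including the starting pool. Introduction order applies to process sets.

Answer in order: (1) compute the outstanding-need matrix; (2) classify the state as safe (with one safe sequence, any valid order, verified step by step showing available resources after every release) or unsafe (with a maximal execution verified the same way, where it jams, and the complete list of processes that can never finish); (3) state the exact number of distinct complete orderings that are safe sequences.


(1) Remaining need (order res3, res4):
  P4: (1, 2)
  P5: (3, 6)
  P8: (7, 7)
  P0: (4, 4)
  P3: (3, 7)
  P6: (0, 0)
(2) UNSAFE — no complete ordering exists.
Key observation: no order helps: past P6, P4, P0, the free pool tops out at (6, 5), below what each blocked process needs in res4.
A maximal execution: P6, P4, P0 — then nothing else fits. Check, step by step:
  pool = (0, 0)
  P6 needs (0, 0) <= (0, 0) -> finishes; pool += (3, 3) = (3, 3)
  P4 needs (1, 2) <= (3, 3) -> finishes; pool += (2, 1) = (5, 4)
  P0 needs (4, 4) <= (5, 4) -> finishes; pool += (1, 1) = (6, 5)
  blocked: P5 wants (3, 6), pool (6, 5) — not enough res4
  blocked: P8 wants (7, 7), pool (6, 5) — not enough res3 and res4
  blocked: P3 wants (3, 7), pool (6, 5) — not enough res4
Never able to finish: P5, P8 and P3.
(3) Precisely 0 of the possible complete orderings are safe sequences.


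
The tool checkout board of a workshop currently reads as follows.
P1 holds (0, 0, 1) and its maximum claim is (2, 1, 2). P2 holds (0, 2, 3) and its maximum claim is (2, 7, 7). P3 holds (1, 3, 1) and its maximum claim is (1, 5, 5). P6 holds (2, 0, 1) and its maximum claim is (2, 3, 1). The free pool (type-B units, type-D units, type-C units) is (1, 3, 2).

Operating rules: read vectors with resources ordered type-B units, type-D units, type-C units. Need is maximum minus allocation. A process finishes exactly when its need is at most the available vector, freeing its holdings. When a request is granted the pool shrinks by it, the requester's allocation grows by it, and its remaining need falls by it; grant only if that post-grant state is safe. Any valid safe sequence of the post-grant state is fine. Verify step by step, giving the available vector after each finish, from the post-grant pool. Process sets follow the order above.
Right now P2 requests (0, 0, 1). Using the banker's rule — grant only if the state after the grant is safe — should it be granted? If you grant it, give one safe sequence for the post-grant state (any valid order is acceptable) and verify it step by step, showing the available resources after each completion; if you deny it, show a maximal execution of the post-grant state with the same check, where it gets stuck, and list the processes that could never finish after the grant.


DENY: after the grant no complete ordering would exist.
Key observation: after P6, P1 the pool peaks at (3, 3, 3), and each blocked process is short somewhere: P2 on type-D units; P3 on type-C units.
After a pretend grant, a maximal execution: P6, P1 — then nothing else fits. Step-by-step check:
  pool = (1, 3, 1)
  P6 needs (0, 3, 0) <= (1, 3, 1) -> finishes; pool += (2, 0, 1) = (3, 3, 2)
  P1 needs (2, 1, 1) <= (3, 3, 2) -> finishes; pool += (0, 0, 1) = (3, 3, 3)
  blocked: P2 wants (2, 5, 3), pool (3, 3, 3) — not enough type-D units
  blocked: P3 wants (0, 2, 4), pool (3, 3, 3) — not enough type-C units
Post-grant, the permanently blocked set is P2 and P3.


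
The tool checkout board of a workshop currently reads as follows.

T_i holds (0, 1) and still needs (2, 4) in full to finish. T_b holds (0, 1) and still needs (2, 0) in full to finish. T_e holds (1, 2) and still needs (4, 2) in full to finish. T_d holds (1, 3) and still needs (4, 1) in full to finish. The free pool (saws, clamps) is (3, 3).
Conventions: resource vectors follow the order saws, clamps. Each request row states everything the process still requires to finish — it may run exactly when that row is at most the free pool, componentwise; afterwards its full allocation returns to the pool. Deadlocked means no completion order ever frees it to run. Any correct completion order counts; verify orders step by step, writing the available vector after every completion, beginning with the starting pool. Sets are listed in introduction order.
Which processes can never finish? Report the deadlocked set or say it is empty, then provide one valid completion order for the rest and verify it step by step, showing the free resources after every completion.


Deadlocked: T_e and T_d.
Key observation: the pool after T_b, T_i is (3, 5); every surviving request exceeds it in saws, so progress ends there.
One completion order for the rest: T_b, T_i. Verifying each step:
  pool = (3, 3)
  T_b: need (2, 0) fits (3, 3); releases (0, 1), pool now (3, 4)
  T_i: need (2, 4) fits (3, 4); releases (0, 1), pool now (3, 5)
The blocked processes can never fit:
  T_e still needs (4, 2) but only (3, 5) is free — short on saws
  T_d still needs (4, 1) but only (3, 5) is free — short on saws


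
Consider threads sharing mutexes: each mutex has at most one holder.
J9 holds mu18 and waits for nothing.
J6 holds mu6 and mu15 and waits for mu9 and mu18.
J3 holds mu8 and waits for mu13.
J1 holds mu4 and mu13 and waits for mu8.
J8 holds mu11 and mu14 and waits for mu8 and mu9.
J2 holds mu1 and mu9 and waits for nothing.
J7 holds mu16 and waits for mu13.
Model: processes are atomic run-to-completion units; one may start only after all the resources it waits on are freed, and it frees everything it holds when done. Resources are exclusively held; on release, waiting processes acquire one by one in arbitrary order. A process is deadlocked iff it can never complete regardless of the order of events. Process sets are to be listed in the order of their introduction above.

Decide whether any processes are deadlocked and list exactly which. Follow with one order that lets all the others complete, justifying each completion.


Deadlocked set: J3, J1, J8 and J7.
Key observation: the waits loop around J3 -> J1 -> J3 with no way out; J8 and J7 wait into the deadlock from upstream.
A valid finishing order for the others: J2, J9, J6.
Step-by-step check:
  J2: no waits; runs immediately, freeing mu1 and mu9
  J9: no waits; runs immediately, freeing mu18
  run J6 (all its waits — mu9 and mu18 — are resolved); releases mu6 and mu15


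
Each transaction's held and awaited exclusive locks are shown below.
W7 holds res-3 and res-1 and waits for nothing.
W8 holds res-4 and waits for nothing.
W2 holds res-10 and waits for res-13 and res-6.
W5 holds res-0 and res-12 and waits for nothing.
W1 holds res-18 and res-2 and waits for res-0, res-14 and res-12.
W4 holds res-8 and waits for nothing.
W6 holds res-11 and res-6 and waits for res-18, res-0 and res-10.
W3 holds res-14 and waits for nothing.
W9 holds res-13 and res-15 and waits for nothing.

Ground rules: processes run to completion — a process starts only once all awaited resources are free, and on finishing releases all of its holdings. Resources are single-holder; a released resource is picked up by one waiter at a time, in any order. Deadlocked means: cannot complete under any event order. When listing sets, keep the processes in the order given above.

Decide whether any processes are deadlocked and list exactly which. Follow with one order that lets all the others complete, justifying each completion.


The deadlocked set is W2 and W6.
Key observation: the cycle W2 -> W6 -> W2 can never break — each member waits on the next; no other process is dragged down with it.
The rest can finish in the order W3, W7, W5, W4, W9, W1, W8.
Check, step by step:
  W3 waits on nothing -> runs at once and releases res-14
  W7 waits on nothing -> runs at once and releases res-3 and res-1
  W5 waits on nothing -> runs at once and releases res-0 and res-12
  W4 waits on nothing -> runs at once and releases res-8
  W9 waits on nothing -> runs at once and releases res-13 and res-15
  W1 waits on res-0, res-14 and res-12 — all released -> runs and releases res-18 and res-2
  W8 waits on nothing -> runs at once and releases res-4


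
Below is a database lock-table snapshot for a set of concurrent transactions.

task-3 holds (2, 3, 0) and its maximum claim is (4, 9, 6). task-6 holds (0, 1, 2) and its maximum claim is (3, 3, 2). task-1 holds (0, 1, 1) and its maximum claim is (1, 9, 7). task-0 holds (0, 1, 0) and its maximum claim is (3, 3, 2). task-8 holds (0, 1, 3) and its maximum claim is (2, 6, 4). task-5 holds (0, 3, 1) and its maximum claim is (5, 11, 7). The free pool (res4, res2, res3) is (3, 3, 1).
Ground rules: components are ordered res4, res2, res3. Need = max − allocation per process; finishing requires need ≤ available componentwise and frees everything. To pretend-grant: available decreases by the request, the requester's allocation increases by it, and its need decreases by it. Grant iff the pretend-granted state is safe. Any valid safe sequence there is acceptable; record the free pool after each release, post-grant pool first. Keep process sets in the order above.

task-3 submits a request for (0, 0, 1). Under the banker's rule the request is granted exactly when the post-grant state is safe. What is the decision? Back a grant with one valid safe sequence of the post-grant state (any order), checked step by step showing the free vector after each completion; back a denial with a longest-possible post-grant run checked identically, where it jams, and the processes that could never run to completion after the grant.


GRANT: granting preserves safety; a valid post-grant sequence is task-6, task-0, task-8, task-3, task-1, task-5.
Key observation: the grant leaves (3, 3, 0) free — enough for task-6, whose release restarts the cascade.
Step-by-step check of the post-grant state:
  pool = (3, 3, 0)
  task-6: need (3, 2, 0) fits (3, 3, 0); releases (0, 1, 2), pool now (3, 4, 2)
  task-0: need (3, 2, 2) fits (3, 4, 2); releases (0, 1, 0), pool now (3, 5, 2)
  task-8: need (2, 5, 1) fits (3, 5, 2); releases (0, 1, 3), pool now (3, 6, 5)
  task-3: need (2, 6, 5) fits (3, 6, 5); releases (2, 3, 1), pool now (5, 9, 6)
  task-1: need (1, 8, 6) fits (5, 9, 6); releases (0, 1, 1), pool now (5, 10, 7)
  task-5: need (5, 8, 6) fits (5, 10, 7); releases (0, 3, 1), pool now (5, 13, 8)


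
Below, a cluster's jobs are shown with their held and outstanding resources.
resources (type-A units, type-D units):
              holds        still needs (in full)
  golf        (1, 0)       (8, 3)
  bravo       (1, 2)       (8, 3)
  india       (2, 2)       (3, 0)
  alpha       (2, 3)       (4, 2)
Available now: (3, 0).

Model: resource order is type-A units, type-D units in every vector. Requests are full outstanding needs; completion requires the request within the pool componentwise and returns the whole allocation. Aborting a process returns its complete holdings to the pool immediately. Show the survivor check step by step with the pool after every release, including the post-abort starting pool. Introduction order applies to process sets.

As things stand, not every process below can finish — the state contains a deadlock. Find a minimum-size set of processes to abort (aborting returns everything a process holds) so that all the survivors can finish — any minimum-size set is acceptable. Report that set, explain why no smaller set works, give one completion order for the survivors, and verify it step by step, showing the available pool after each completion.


Minimum abort set: bravo.
Key observation: the returned (1, 2) from bravo is what brings golf — unrunnable before, under any order — into play at step 3.
No smaller set exists: with zero aborts the deadlock remains.
One survivor order: alpha, india, golf. Walking it through (post-abort pool first):
  pool = (4, 2)
  alpha needs (4, 2) <= (4, 2) -> finishes; pool += (2, 3) = (6, 5)
  india needs (3, 0) <= (6, 5) -> finishes; pool += (2, 2) = (8, 7)
  golf needs (8, 3) <= (8, 7) -> finishes; pool += (1, 0) = (9, 7)


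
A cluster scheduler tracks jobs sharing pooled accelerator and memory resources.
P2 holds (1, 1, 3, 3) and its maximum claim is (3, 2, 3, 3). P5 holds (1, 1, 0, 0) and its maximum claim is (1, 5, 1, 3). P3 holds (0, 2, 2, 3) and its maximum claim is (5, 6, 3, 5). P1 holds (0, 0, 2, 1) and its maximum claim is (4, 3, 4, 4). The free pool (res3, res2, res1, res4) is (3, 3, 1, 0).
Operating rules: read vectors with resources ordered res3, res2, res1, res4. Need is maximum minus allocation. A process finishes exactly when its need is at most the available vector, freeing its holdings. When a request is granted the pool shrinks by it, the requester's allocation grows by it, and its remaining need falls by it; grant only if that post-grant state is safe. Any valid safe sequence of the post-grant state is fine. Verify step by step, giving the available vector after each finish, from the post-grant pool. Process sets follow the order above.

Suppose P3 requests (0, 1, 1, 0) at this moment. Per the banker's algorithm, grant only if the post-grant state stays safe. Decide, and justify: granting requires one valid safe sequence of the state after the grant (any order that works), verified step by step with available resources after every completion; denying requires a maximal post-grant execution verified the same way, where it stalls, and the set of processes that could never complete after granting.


DENY. Granting would leave the state unsafe.
Key observation: after P2, P1 the pool peaks at (4, 3, 5, 4), and each blocked process is short somewhere: P5 on res2; P3 on res3.
On the post-grant state, P2, P1 is a maximal run — nothing extends it. Step-by-step check:
  pool = (3, 2, 0, 0)
  P2 needs (2, 1, 0, 0) <= (3, 2, 0, 0) -> finishes; pool += (1, 1, 3, 3) = (4, 3, 3, 3)
  P1 needs (4, 3, 2, 3) <= (4, 3, 3, 3) -> finishes; pool += (0, 0, 2, 1) = (4, 3, 5, 4)
  P5 still needs (0, 4, 1, 3) but only (4, 3, 5, 4) is free — short on res2
  P3 still needs (5, 3, 0, 2) but only (4, 3, 5, 4) is free — short on res3
Had the request been granted, P5 and P3 could never finish.


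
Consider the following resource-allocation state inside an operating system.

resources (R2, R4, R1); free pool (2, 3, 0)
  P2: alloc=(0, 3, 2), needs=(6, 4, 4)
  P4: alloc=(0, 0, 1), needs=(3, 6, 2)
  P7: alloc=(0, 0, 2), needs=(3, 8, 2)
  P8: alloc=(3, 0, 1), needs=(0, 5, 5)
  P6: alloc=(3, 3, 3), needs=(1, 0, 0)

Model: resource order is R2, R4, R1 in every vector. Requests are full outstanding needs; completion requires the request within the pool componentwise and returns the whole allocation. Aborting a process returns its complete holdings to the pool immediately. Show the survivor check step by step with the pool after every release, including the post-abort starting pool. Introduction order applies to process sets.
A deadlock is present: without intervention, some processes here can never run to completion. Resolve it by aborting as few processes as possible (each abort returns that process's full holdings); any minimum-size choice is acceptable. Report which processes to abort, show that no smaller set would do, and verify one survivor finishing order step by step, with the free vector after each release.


Abort P2.
Key observation: the deadlocked P8 becomes finishable only because P2 released (0, 3, 2); it completes at step 2 below.
Minimality: the empty abort set fails — the state is deadlocked as it stands.
Survivors finish in the order: P6, P8, P4, P7. Check, step by step (pool after the aborts first):
  pool = (2, 6, 2)
  P6 needs (1, 0, 0) <= (2, 6, 2) -> finishes; pool += (3, 3, 3) = (5, 9, 5)
  P8 needs (0, 5, 5) <= (5, 9, 5) -> finishes; pool += (3, 0, 1) = (8, 9, 6)
  P4 needs (3, 6, 2) <= (8, 9, 6) -> finishes; pool += (0, 0, 1) = (8, 9, 7)
  P7 needs (3, 8, 2) <= (8, 9, 7) -> finishes; pool += (0, 0, 2) = (8, 9, 9)


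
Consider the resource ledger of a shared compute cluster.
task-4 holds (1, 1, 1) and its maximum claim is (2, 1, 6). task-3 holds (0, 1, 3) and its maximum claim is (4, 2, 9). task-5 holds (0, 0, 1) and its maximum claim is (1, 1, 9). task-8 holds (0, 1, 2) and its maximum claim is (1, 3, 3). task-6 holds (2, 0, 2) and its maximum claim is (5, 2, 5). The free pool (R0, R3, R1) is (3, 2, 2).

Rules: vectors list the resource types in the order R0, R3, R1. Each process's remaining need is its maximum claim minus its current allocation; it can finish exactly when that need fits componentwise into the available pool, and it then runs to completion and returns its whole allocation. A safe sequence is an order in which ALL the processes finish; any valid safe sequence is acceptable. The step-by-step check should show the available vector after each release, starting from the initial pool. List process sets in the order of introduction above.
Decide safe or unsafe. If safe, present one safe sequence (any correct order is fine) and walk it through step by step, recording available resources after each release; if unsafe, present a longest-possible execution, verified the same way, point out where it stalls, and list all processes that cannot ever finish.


SAFE. One safe sequence: task-8, task-6, task-3, task-4, task-5.
Key observation: task-8 marks the first exact bind of the order: its need (1, 2, 1) fits the free (3, 2, 2) with zero slack on a requested resource.
Step-by-step check:
  pool = (3, 2, 2)
  task-8 needs (1, 2, 1) <= (3, 2, 2) -> finishes; pool += (0, 1, 2) = (3, 3, 4)
  task-6 needs (3, 2, 3) <= (3, 3, 4) -> finishes; pool += (2, 0, 2) = (5, 3, 6)
  task-3 needs (4, 1, 6) <= (5, 3, 6) -> finishes; pool += (0, 1, 3) = (5, 4, 9)
  task-4 needs (1, 0, 5) <= (5, 4, 9) -> finishes; pool += (1, 1, 1) = (6, 5, 10)
  task-5 needs (1, 1, 8) <= (6, 5, 10) -> finishes; pool += (0, 0, 1) = (6, 5, 11)


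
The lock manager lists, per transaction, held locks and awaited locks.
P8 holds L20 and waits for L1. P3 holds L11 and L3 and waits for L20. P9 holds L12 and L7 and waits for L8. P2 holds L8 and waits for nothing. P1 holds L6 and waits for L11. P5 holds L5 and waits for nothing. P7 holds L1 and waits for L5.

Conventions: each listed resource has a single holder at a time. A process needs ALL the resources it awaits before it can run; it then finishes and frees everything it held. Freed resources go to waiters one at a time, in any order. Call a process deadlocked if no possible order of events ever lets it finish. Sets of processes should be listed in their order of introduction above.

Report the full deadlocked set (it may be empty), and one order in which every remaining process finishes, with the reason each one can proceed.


No process is deadlocked.
Key observation: the wait graph is acyclic; completion cascades from the unblocked processes through everyone else.
One completion order for the rest: P5, P2, P7, P9, P8, P3, P1.
Check, step by step:
  run P5 (it waits on nothing); releases L5
  run P2 (it waits on nothing); releases L8
  P7: everything it awaited (L5) is free; runs, freeing L1
  P9: everything it awaited (L8) is free; runs, freeing L12 and L7
  P8: everything it awaited (L1) is free; runs, freeing L20
  P3: everything it awaited (L20) is free; runs, freeing L11 and L3
  P1: everything it awaited (L11) is free; runs, freeing L6


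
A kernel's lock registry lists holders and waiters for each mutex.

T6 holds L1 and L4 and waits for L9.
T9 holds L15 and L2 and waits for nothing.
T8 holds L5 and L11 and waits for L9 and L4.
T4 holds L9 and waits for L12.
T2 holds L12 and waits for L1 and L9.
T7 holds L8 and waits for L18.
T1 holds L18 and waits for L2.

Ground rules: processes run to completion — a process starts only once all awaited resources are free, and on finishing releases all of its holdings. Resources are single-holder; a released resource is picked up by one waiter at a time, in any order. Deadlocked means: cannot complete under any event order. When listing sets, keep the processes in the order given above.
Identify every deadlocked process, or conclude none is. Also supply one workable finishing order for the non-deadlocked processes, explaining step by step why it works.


Deadlocked set: T6, T8, T4 and T2.
Key observation: the loop T6 -> T4 -> T2 -> T6 blocks itself forever; T8 waits into the deadlock from upstream.
One completion order for the rest: T9, T1, T7.
Walking it through:
  run T9 (it waits on nothing); releases L15 and L2
  run T1 (all its waits — L2 — are resolved); releases L18
  run T7 (all its waits — L18 — are resolved); releases L8


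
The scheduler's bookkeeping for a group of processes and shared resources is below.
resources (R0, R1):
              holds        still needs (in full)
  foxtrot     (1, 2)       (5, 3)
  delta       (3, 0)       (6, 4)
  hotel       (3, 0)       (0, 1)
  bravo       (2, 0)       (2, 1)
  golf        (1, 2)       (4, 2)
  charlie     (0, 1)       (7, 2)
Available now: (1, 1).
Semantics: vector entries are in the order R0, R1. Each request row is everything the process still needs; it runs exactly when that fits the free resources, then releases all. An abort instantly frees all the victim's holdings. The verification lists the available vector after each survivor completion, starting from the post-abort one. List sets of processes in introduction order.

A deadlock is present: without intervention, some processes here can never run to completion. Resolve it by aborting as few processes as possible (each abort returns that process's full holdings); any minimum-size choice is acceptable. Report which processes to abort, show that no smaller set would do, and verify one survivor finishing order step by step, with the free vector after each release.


Minimum abort set: golf.
Key observation: aborting golf returns (1, 2), and charlie — hopeless before — runs at step 3 with the returned capacity in the pool.
Minimality: the empty abort set fails — the state is deadlocked as it stands.
One survivor order: hotel, bravo, charlie, delta, foxtrot. Check, step by step (post-abort pool first):
  pool = (2, 3)
  run hotel (needs (0, 1), free (2, 3)); after release of (3, 0) the pool is (5, 3)
  run bravo (needs (2, 1), free (5, 3)); after release of (2, 0) the pool is (7, 3)
  run charlie (needs (7, 2), free (7, 3)); after release of (0, 1) the pool is (7, 4)
  run delta (needs (6, 4), free (7, 4)); after release of (3, 0) the pool is (10, 4)
  run foxtrot (needs (5, 3), free (10, 4)); after release of (1, 2) the pool is (11, 6)
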